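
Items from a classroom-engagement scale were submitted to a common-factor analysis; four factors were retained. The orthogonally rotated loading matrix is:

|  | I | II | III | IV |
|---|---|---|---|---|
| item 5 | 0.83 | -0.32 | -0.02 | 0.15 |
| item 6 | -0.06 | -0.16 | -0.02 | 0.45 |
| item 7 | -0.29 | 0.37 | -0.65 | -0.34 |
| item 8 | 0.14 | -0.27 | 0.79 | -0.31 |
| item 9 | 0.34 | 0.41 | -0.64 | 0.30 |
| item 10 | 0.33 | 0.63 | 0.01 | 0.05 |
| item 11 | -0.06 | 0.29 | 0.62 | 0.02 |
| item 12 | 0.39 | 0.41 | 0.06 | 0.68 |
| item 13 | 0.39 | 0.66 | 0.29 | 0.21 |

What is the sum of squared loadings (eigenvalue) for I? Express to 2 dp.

1.33

SS loadings for I = 0.83² + (-0.06)² + (-0.29)² + 0.14² + 0.34² + 0.33² + (-0.06)² + 0.39² + 0.39² = 0.6889 + 0.0036 + 0.0841 + 0.0196 + 0.1156 + 0.1089 + 0.0036 + 0.1521 + 0.1521 = 1.3285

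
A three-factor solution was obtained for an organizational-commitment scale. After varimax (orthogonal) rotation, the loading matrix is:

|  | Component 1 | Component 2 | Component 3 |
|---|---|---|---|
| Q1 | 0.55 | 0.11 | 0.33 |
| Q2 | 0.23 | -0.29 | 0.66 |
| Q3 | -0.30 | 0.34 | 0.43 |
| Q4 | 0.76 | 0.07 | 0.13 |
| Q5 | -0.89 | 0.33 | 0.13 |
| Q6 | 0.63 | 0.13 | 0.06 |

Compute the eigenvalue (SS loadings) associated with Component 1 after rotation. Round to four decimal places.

2.2120

SS loadings for Component 1 = 0.55² + 0.23² + (-0.30)² + 0.76² + (-0.89)² + 0.63² = 0.3025 + 0.0529 + 0.0900 + 0.5776 + 0.7921 + 0.3969 = 2.2120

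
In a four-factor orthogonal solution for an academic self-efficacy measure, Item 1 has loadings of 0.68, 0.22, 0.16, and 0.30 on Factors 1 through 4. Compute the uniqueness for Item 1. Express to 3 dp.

h² = 0.68² + 0.22² + 0.16² + 0.30² = 0.4624 + 0.0484 + 0.0256 + 0.0900 = 0.6264
Uniqueness u² = 1 − h² = 1 − 0.6264 = 0.3736

0.374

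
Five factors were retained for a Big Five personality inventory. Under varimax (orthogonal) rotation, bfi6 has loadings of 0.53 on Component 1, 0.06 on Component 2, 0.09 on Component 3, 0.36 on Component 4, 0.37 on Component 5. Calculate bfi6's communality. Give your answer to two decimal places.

0.56

h² = 0.53² + 0.06² + 0.09² + 0.36² + 0.37² = 0.2809 + 0.0036 + 0.0081 + 0.1296 + 0.1369 = 0.5591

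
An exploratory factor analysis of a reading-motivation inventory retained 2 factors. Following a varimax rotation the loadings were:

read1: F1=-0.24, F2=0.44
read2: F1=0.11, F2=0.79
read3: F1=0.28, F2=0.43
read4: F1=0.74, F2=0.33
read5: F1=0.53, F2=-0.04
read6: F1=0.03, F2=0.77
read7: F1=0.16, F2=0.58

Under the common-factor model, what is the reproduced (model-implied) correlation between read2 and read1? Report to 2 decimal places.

r̂ = Σ λ_i·λ_j across factors = (0.11)(-0.24) + (0.79)(0.44)
  = -0.0264 +0.3476 = 0.3212

0.32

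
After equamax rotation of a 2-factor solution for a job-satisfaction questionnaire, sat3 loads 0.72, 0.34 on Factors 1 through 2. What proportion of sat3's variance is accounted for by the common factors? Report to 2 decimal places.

0.63

h² = 0.72² + 0.34² = 0.5184 + 0.1156 = 0.6340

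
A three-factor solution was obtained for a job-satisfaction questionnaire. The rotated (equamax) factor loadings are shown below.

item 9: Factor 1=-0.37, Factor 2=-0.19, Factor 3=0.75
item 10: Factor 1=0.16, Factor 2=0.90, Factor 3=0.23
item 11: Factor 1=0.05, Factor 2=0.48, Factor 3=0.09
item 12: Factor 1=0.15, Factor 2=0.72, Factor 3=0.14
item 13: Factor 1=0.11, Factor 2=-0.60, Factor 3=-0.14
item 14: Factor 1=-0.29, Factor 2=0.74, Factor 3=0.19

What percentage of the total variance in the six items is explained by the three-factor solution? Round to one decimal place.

58.1%

SS loadings by factor: 0.2837, 2.5025, 0.6988; total = 3.4850.
Total variance with 6 standardized items is 6, so the solution explains 3.4850/6 = 0.5808 = 58.08%.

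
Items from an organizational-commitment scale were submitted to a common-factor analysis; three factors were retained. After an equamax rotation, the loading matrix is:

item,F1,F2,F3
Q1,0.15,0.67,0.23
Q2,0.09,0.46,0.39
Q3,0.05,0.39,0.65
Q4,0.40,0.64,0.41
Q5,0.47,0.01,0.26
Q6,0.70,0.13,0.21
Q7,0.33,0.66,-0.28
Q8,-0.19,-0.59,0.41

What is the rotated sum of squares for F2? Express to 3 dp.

2.023

SS loadings for F2 = 0.67² + 0.46² + 0.39² + 0.64² + 0.01² + 0.13² + 0.66² + (-0.59)² = 0.4489 + 0.2116 + 0.1521 + 0.4096 + 0.0001 + 0.0169 + 0.4356 + 0.3481 = 2.0229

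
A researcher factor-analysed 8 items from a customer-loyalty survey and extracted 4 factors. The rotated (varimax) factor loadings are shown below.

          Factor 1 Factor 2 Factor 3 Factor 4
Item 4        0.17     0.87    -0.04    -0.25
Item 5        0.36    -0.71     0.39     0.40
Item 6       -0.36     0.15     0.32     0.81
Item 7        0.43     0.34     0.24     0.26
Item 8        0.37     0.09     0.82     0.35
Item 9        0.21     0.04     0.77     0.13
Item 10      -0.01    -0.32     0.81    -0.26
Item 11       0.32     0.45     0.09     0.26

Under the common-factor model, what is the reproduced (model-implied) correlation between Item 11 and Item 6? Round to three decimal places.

r̂ = Σ λ_i·λ_j across factors = (0.32)(-0.36) + (0.45)(0.15) + (0.09)(0.32) + (0.26)(0.81)
  = -0.1152 +0.0675 +0.0288 +0.2106 = 0.1917

0.192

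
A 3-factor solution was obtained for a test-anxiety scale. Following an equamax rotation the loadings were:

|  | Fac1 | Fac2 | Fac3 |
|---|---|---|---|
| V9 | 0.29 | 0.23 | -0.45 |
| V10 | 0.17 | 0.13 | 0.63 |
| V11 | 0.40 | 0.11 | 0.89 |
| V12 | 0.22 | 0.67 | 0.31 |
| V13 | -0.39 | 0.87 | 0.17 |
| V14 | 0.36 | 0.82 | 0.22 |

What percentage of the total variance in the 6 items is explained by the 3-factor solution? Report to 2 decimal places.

Communalities: 0.3395, 0.4427, 0.9642, 0.5934, 0.9379, 0.8504; Σh² = 4.1281.
Total variance with 6 standardized items is 6, so the solution explains 4.1281/6 = 0.6880 = 68.80%.

68.80%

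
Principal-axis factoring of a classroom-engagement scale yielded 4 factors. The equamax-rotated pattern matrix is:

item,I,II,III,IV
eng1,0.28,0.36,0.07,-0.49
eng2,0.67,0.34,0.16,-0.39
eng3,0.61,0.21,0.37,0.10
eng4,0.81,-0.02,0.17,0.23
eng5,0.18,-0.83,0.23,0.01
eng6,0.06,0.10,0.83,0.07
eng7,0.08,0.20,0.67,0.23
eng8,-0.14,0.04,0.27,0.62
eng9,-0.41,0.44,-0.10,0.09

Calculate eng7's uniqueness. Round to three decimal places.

0.452

h² = 0.08² + 0.20² + 0.67² + 0.23² = 0.0064 + 0.0400 + 0.4489 + 0.0529 = 0.5482
Uniqueness u² = 1 − h² = 1 − 0.5482 = 0.4518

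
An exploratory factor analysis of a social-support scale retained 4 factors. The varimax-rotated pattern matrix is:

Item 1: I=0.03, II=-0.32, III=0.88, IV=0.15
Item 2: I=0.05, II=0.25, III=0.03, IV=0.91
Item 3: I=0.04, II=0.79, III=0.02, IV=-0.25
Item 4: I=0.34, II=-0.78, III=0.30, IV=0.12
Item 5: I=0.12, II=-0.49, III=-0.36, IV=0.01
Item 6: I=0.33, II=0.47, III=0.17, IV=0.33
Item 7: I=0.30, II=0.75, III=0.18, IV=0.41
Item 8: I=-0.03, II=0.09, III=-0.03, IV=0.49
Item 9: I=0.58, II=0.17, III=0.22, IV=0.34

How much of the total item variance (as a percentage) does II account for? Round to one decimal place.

SS loadings for II = (-0.32)² + 0.25² + 0.79² + (-0.78)² + (-0.49)² + 0.47² + 0.75² + 0.09² + 0.17² = 2.4579
With 9 standardized items, total variance = 9. Proportion = 2.4579/9 = 0.2731 → 27.31%.

27.3%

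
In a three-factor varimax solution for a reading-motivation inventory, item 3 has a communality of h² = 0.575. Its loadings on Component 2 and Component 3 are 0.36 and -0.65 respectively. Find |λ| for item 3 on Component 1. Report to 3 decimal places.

0.151

Under orthogonal rotation h² = Σλ², so λ_Component 1² = h² − (0.5521) = 0.575 − 0.5521 = 0.0229.
|λ| = √0.0229 = 0.1513.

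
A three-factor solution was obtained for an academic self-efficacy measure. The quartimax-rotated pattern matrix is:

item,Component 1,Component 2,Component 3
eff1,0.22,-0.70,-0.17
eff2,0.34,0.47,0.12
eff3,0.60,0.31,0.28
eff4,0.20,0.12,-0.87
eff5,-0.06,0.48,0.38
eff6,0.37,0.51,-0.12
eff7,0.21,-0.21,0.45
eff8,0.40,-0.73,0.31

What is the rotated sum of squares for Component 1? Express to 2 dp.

0.91

SS loadings for Component 1 = 0.22² + 0.34² + 0.60² + 0.20² + (-0.06)² + 0.37² + 0.21² + 0.40² = 0.0484 + 0.1156 + 0.3600 + 0.0400 + 0.0036 + 0.1369 + 0.0441 + 0.1600 = 0.9086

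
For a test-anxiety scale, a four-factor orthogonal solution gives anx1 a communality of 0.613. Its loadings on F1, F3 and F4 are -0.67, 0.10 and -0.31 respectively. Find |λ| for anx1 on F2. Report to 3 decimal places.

Under orthogonal rotation h² = Σλ², so λ_F2² = h² − (0.5550) = 0.613 − 0.5550 = 0.0580.
|λ| = √0.0580 = 0.2408.

0.241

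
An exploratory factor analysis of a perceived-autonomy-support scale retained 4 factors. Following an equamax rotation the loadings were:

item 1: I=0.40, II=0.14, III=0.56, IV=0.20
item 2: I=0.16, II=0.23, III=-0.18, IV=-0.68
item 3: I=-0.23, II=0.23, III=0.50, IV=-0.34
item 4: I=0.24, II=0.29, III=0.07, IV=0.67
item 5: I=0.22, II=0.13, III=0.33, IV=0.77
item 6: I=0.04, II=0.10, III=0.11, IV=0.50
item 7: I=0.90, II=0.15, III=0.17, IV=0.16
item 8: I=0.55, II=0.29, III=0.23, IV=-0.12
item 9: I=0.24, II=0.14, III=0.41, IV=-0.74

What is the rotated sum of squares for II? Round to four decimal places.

0.3626

SS loadings for II = 0.14² + 0.23² + 0.23² + 0.29² + 0.13² + 0.10² + 0.15² + 0.29² + 0.14² = 0.0196 + 0.0529 + 0.0529 + 0.0841 + 0.0169 + 0.0100 + 0.0225 + 0.0841 + 0.0196 = 0.3626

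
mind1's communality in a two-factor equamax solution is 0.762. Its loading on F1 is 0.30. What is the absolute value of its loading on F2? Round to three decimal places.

Under orthogonal rotation h² = Σλ², so λ_F2² = h² − (0.0900) = 0.762 − 0.0900 = 0.6720.
|λ| = √0.6720 = 0.8198.

0.820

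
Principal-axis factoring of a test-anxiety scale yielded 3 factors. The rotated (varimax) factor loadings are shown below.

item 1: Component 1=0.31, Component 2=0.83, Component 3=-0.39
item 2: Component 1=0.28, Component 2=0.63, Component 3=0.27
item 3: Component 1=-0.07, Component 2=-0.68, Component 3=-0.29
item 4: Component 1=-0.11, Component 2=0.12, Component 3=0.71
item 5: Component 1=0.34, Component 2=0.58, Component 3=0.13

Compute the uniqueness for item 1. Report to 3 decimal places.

0.063

h² = 0.31² + 0.83² + (-0.39)² = 0.0961 + 0.6889 + 0.1521 = 0.9371
Uniqueness u² = 1 − h² = 1 − 0.9371 = 0.0629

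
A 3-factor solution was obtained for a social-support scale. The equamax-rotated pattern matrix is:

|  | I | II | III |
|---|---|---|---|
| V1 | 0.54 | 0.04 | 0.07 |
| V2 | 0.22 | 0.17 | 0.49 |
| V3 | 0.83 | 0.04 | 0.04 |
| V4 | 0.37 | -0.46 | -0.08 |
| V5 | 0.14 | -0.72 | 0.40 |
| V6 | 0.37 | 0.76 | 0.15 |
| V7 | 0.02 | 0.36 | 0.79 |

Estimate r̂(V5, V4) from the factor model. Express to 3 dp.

0.351

r̂ = Σ λ_i·λ_j across factors = (0.14)(0.37) + (-0.72)(-0.46) + (0.40)(-0.08)
  = +0.0518 +0.3312 -0.0320 = 0.3510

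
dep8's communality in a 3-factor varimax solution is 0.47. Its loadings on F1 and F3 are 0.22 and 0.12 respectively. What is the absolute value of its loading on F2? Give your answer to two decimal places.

Under orthogonal rotation h² = Σλ², so λ_F2² = h² − (0.0628) = 0.47 − 0.0628 = 0.4072.
|λ| = √0.4072 = 0.6381.

0.64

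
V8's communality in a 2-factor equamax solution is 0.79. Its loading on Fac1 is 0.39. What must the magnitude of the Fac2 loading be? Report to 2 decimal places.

0.80

Under orthogonal rotation h² = Σλ², so λ_Fac2² = h² − (0.1521) = 0.79 − 0.1521 = 0.6379.
|λ| = √0.6379 = 0.7987.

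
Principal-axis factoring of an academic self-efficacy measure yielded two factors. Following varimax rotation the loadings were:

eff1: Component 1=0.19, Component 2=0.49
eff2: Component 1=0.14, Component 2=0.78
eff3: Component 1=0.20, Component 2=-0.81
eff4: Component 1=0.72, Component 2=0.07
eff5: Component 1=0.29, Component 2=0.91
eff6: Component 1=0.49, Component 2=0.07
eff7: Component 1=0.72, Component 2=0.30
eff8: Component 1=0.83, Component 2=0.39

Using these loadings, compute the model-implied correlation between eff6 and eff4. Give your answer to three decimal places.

r̂ = Σ λ_i·λ_j across factors = (0.49)(0.72) + (0.07)(0.07)
  = +0.3528 +0.0049 = 0.3577

0.358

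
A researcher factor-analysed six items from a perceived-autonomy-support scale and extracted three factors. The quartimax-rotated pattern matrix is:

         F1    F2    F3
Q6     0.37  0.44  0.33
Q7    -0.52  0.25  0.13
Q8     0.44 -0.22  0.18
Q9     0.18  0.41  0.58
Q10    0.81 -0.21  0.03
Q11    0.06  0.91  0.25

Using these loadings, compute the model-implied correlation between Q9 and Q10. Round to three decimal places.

0.077

r̂ = Σ λ_i·λ_j across factors = (0.18)(0.81) + (0.41)(-0.21) + (0.58)(0.03)
  = +0.1458 -0.0861 +0.0174 = 0.0771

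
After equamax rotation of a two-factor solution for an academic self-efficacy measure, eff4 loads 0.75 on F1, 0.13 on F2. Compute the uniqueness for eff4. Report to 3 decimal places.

0.421

h² = 0.75² + 0.13² = 0.5625 + 0.0169 = 0.5794
Uniqueness u² = 1 − h² = 1 − 0.5794 = 0.4206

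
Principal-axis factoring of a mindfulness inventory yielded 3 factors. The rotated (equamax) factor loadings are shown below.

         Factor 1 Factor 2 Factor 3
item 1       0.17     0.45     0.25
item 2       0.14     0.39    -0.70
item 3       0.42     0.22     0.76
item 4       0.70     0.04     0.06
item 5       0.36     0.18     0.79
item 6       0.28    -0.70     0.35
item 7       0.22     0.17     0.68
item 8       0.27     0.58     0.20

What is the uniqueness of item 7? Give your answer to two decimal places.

0.46

h² = 0.22² + 0.17² + 0.68² = 0.0484 + 0.0289 + 0.4624 = 0.5397
Uniqueness u² = 1 − h² = 1 − 0.5397 = 0.4603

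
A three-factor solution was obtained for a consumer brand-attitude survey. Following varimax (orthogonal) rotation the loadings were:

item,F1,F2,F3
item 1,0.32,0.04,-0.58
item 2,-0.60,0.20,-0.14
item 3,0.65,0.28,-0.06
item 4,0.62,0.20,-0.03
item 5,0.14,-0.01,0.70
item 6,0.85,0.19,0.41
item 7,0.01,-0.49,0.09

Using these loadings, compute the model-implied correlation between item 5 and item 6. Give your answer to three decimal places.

r̂ = Σ λ_i·λ_j across factors = (0.14)(0.85) + (-0.01)(0.19) + (0.70)(0.41)
  = +0.1190 -0.0019 +0.2870 = 0.4041

0.404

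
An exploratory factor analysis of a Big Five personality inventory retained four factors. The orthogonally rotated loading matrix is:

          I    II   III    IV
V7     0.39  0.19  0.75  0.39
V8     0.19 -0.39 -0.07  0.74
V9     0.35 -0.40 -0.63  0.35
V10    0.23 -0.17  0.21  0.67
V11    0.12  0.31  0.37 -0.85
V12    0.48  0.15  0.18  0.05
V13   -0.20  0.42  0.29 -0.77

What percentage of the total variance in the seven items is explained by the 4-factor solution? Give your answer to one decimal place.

SS loadings by factor: 0.6484, 0.6721, 1.2618, 2.5890; total = 5.1713.
Total variance with 7 standardized items is 7, so the solution explains 5.1713/7 = 0.7388 = 73.88%.

73.9%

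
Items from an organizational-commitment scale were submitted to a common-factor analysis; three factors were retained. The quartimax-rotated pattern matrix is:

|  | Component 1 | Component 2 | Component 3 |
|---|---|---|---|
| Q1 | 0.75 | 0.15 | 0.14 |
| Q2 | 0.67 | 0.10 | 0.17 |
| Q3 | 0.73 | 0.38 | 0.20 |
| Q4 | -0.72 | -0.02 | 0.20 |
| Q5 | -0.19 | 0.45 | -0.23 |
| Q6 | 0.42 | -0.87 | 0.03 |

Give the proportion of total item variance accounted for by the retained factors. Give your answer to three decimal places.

0.599

Communalities: 0.6046, 0.4878, 0.7173, 0.5588, 0.2915, 0.9342; Σh² = 3.5942.
Total variance with 6 standardized items is 6, so the solution explains 3.5942/6 = 0.5990.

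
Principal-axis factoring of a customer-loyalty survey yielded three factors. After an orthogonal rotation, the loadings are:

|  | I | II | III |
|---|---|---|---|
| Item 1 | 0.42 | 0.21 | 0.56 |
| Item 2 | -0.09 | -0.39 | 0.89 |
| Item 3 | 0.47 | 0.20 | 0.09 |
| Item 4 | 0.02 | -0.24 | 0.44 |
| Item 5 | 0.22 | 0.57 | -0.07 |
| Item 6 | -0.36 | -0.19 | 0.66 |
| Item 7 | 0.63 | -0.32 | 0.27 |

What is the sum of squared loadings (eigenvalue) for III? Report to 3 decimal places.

1.821

SS loadings for III = 0.56² + 0.89² + 0.09² + 0.44² + (-0.07)² + 0.66² + 0.27² = 0.3136 + 0.7921 + 0.0081 + 0.1936 + 0.0049 + 0.4356 + 0.0729 = 1.8208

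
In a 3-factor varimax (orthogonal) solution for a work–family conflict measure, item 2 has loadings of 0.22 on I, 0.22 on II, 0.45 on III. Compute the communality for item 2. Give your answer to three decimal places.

h² = 0.22² + 0.22² + 0.45² = 0.0484 + 0.0484 + 0.2025 = 0.2993

0.299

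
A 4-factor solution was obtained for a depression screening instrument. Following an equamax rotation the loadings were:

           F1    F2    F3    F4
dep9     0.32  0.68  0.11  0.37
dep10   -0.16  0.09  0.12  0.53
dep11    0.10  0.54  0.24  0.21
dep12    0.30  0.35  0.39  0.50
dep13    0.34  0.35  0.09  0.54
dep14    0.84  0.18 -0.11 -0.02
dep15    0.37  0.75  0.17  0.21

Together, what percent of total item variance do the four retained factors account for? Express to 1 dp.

Communalities: 0.7138, 0.3290, 0.4033, 0.6146, 0.5378, 0.7505, 0.7724; Σh² = 4.1214.
Total variance with 7 standardized items is 7, so the solution explains 4.1214/7 = 0.5888 = 58.88%.

58.9%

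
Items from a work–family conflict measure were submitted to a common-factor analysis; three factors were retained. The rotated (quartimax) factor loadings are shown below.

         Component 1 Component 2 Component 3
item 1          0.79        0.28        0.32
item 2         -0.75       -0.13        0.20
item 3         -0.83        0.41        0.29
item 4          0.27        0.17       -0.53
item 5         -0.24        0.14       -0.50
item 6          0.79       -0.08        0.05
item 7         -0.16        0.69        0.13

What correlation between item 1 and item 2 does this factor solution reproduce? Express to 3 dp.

-0.565

r̂ = Σ λ_i·λ_j across factors = (0.79)(-0.75) + (0.28)(-0.13) + (0.32)(0.20)
  = -0.5925 -0.0364 +0.0640 = -0.5649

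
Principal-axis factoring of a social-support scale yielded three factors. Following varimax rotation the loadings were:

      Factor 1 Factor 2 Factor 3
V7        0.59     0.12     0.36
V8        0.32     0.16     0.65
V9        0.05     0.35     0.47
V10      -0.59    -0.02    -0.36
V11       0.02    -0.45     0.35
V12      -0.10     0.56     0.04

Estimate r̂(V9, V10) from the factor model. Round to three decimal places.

r̂ = Σ λ_i·λ_j across factors = (0.05)(-0.59) + (0.35)(-0.02) + (0.47)(-0.36)
  = -0.0295 -0.0070 -0.1692 = -0.2057

-0.206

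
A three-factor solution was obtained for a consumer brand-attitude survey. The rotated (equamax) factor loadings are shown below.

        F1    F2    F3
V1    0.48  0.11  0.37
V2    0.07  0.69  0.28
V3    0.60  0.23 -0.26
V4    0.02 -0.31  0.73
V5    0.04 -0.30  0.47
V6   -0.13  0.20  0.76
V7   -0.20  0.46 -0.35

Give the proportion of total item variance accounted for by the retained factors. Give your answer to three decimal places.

Communalities: 0.3794, 0.5594, 0.4805, 0.6294, 0.3125, 0.6345, 0.3741; Σh² = 3.3698.
Total variance with 7 standardized items is 7, so the solution explains 3.3698/7 = 0.4814.

0.481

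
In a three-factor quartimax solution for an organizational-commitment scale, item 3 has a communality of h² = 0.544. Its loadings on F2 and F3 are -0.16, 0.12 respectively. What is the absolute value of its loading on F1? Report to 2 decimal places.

Under orthogonal rotation h² = Σλ², so λ_F1² = h² − (0.0400) = 0.544 − 0.0400 = 0.5040.
|λ| = √0.5040 = 0.7099.

0.71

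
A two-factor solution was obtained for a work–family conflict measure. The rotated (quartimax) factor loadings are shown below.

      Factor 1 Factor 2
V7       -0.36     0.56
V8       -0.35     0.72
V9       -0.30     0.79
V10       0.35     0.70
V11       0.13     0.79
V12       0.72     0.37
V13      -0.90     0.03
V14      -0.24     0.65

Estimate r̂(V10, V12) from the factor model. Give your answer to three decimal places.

r̂ = Σ λ_i·λ_j across factors = (0.35)(0.72) + (0.70)(0.37)
  = +0.2520 +0.2590 = 0.5110

0.511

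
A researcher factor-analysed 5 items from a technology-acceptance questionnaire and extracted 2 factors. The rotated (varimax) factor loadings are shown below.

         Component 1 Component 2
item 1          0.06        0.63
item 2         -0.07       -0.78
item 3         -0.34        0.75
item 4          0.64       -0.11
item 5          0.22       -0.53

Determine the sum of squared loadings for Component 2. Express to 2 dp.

SS loadings for Component 2 = 0.63² + (-0.78)² + 0.75² + (-0.11)² + (-0.53)² = 0.3969 + 0.6084 + 0.5625 + 0.0121 + 0.2809 = 1.8608

1.86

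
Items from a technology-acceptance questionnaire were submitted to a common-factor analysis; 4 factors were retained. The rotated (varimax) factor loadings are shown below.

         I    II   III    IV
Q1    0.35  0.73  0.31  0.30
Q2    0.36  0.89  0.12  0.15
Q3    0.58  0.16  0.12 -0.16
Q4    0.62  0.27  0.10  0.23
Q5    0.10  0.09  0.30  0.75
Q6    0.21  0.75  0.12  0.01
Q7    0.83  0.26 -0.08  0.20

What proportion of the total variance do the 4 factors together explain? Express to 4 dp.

0.6881

SS loadings by factor: 1.7159, 2.0617, 0.2457, 0.7936; total = 4.8169.
Total variance with 7 standardized items is 7, so the solution explains 4.8169/7 = 0.6881.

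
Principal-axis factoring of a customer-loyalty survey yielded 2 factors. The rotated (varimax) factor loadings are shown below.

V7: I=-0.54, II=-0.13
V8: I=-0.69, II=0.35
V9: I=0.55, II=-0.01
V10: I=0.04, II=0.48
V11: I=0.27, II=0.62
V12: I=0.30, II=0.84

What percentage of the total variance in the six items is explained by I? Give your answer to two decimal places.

SS loadings for I = (-0.54)² + (-0.69)² + 0.55² + 0.04² + 0.27² + 0.30² = 1.2347
With 6 standardized items, total variance = 6. Proportion = 1.2347/6 = 0.2058 → 20.58%.

20.58%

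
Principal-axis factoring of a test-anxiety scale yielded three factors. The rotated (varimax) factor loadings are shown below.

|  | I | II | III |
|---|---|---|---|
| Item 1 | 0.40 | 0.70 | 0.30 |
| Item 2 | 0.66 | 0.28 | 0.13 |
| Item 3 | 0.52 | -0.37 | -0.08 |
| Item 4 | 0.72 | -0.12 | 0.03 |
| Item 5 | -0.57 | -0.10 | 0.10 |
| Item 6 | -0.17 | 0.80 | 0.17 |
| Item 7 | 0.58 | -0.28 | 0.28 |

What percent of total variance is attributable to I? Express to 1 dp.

SS loadings for I = 0.40² + 0.66² + 0.52² + 0.72² + (-0.57)² + (-0.17)² + 0.58² = 2.0746
With 7 standardized items, total variance = 7. Proportion = 2.0746/7 = 0.2964 → 29.64%.

29.6%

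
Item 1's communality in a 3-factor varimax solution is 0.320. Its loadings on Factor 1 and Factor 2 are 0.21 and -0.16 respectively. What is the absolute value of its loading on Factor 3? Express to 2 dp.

0.50

Under orthogonal rotation h² = Σλ², so λ_Factor 3² = h² − (0.0697) = 0.320 − 0.0697 = 0.2503.
|λ| = √0.2503 = 0.5003.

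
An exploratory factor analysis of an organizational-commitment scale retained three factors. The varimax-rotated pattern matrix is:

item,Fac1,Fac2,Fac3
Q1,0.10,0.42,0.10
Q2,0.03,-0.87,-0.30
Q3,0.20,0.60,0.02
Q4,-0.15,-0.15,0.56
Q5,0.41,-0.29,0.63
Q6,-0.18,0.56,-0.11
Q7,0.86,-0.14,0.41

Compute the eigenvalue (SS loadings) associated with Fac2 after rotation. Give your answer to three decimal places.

1.733

SS loadings for Fac2 = 0.42² + (-0.87)² + 0.60² + (-0.15)² + (-0.29)² + 0.56² + (-0.14)² = 0.1764 + 0.7569 + 0.3600 + 0.0225 + 0.0841 + 0.3136 + 0.0196 = 1.7331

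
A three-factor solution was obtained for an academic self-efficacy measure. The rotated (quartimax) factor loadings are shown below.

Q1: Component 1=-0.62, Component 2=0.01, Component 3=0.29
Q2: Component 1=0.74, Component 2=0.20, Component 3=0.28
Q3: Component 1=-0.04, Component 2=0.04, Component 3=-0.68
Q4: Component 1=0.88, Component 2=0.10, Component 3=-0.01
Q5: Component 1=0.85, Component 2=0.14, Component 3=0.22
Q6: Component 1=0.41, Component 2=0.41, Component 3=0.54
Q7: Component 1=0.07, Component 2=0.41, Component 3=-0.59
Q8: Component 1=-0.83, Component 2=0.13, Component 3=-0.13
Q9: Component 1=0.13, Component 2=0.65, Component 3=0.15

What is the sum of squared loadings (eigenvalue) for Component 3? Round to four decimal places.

SS loadings for Component 3 = 0.29² + 0.28² + (-0.68)² + (-0.01)² + 0.22² + 0.54² + (-0.59)² + (-0.13)² + 0.15² = 0.0841 + 0.0784 + 0.4624 + 0.0001 + 0.0484 + 0.2916 + 0.3481 + 0.0169 + 0.0225 = 1.3525

1.3525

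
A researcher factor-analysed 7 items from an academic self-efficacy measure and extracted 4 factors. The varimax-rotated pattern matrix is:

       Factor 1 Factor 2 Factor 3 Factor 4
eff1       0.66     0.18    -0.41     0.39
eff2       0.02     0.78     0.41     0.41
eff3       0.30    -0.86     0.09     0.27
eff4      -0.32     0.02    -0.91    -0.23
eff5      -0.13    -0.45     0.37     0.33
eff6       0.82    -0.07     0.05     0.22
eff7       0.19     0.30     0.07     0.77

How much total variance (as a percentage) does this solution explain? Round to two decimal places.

79.21%

Communalities: 0.7882, 0.9450, 0.9106, 0.9838, 0.4652, 0.7282, 0.7239; Σh² = 5.5449.
Total variance with 7 standardized items is 7, so the solution explains 5.5449/7 = 0.7921 = 79.21%.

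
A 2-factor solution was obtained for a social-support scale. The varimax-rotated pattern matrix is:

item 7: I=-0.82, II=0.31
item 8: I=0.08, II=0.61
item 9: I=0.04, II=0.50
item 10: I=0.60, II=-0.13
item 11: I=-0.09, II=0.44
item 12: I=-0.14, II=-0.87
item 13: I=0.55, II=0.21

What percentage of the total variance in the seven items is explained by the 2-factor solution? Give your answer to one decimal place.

44.3%

SS loadings by factor: 1.3706, 1.7297; total = 3.1003.
Total variance with 7 standardized items is 7, so the solution explains 3.1003/7 = 0.4429 = 44.29%.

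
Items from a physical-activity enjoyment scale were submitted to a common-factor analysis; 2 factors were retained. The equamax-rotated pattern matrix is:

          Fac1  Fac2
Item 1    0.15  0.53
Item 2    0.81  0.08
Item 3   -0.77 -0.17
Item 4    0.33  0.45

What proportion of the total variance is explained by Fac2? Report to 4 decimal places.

SS loadings for Fac2 = 0.53² + 0.08² + (-0.17)² + 0.45² = 0.5187
Proportion of variance = 0.5187 / 4 = 0.1297.

0.1297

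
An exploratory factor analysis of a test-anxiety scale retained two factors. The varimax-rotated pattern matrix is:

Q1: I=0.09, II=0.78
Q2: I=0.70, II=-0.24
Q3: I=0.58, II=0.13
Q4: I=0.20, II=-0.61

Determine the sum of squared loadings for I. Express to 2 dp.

SS loadings for I = 0.09² + 0.70² + 0.58² + 0.20² = 0.0081 + 0.4900 + 0.3364 + 0.0400 = 0.8745

0.87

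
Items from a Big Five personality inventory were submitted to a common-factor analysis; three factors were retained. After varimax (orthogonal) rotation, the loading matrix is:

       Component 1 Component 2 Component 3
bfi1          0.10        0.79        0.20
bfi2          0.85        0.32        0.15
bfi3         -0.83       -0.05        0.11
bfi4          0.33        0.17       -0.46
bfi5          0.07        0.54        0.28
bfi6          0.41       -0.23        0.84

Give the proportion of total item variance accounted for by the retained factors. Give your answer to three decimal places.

0.646

SS loadings by factor: 1.7033, 1.1024, 1.0702; total = 3.8759.
Total variance with 6 standardized items is 6, so the solution explains 3.8759/6 = 0.6460.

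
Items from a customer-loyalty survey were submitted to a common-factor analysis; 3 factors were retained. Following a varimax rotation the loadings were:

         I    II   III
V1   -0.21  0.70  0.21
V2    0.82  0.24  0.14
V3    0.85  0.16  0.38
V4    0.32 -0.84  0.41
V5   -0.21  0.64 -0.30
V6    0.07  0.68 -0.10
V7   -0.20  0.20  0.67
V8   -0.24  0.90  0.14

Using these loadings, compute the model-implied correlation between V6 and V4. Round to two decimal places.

-0.59

r̂ = Σ λ_i·λ_j across factors = (0.07)(0.32) + (0.68)(-0.84) + (-0.10)(0.41)
  = +0.0224 -0.5712 -0.0410 = -0.5898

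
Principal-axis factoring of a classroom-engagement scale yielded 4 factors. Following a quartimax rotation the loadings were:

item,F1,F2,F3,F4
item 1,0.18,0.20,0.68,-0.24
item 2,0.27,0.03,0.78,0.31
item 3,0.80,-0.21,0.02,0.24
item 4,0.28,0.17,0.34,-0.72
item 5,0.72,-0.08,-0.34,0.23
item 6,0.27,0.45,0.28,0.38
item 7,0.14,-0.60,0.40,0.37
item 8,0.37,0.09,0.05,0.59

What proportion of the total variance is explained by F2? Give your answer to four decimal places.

SS loadings for F2 = 0.20² + 0.03² + (-0.21)² + 0.17² + (-0.08)² + 0.45² + (-0.60)² + 0.09² = 0.6909
Proportion of variance = 0.6909 / 8 = 0.0864.

0.0864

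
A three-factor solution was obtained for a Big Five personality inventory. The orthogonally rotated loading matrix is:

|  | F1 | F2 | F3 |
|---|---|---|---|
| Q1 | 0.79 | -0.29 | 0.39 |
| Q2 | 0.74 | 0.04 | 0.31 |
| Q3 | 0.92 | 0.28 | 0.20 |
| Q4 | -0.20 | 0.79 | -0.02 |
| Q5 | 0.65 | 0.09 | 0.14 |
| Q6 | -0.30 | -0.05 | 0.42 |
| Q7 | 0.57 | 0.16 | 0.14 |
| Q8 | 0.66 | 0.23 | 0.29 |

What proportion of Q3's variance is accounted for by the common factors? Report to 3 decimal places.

h² = 0.92² + 0.28² + 0.20² = 0.8464 + 0.0784 + 0.0400 = 0.9648

0.965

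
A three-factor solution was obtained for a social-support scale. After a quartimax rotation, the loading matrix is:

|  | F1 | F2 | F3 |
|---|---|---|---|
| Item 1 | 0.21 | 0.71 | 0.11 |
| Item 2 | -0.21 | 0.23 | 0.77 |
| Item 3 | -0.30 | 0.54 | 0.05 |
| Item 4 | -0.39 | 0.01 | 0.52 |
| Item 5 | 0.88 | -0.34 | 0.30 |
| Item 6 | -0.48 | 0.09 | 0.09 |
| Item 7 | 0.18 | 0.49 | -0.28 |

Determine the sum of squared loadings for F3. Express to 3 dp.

1.054

SS loadings for F3 = 0.11² + 0.77² + 0.05² + 0.52² + 0.30² + 0.09² + (-0.28)² = 0.0121 + 0.5929 + 0.0025 + 0.2704 + 0.0900 + 0.0081 + 0.0784 = 1.0544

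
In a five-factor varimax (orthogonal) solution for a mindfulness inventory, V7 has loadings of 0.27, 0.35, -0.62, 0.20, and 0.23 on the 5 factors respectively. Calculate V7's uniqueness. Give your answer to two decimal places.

h² = 0.27² + 0.35² + (-0.62)² + 0.20² + 0.23² = 0.0729 + 0.1225 + 0.3844 + 0.0400 + 0.0529 = 0.6727
Uniqueness u² = 1 − h² = 1 − 0.6727 = 0.3273

0.33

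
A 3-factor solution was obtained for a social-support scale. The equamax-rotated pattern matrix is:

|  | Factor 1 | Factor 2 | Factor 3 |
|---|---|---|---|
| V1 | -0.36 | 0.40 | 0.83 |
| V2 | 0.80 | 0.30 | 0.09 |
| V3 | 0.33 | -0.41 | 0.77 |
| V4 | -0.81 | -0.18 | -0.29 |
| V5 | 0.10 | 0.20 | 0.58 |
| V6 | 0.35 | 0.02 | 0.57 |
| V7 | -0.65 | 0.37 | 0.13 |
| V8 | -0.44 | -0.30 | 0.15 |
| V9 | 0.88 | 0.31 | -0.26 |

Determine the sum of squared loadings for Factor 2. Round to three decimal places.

SS loadings for Factor 2 = 0.40² + 0.30² + (-0.41)² + (-0.18)² + 0.20² + 0.02² + 0.37² + (-0.30)² + 0.31² = 0.1600 + 0.0900 + 0.1681 + 0.0324 + 0.0400 + 0.0004 + 0.1369 + 0.0900 + 0.0961 = 0.8139

0.814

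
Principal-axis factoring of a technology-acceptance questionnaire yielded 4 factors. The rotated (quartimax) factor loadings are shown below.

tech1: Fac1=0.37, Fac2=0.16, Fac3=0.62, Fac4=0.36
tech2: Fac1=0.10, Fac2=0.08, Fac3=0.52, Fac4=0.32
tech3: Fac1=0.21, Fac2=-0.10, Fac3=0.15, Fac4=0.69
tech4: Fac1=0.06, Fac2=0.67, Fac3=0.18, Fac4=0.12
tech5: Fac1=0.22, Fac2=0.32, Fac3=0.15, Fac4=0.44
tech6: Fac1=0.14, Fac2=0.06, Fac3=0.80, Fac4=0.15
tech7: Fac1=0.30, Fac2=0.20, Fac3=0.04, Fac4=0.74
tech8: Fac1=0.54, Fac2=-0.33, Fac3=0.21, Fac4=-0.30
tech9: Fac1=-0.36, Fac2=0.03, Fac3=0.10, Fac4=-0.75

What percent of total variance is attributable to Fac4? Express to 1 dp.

SS loadings for Fac4 = 0.36² + 0.32² + 0.69² + 0.12² + 0.44² + 0.15² + 0.74² + (-0.30)² + (-0.75)² = 2.1387
With 9 standardized items, total variance = 9. Proportion = 2.1387/9 = 0.2376 → 23.76%.

23.8%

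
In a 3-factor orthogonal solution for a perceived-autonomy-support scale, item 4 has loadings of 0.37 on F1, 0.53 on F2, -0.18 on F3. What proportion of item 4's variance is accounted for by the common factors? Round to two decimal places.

h² = 0.37² + 0.53² + (-0.18)² = 0.1369 + 0.2809 + 0.0324 = 0.4502

0.45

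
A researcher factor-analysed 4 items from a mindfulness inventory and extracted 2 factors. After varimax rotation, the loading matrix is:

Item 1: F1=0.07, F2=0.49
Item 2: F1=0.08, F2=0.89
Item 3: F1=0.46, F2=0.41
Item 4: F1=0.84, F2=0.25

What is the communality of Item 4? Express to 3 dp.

0.768

h² = 0.84² + 0.25² = 0.7056 + 0.0625 = 0.7681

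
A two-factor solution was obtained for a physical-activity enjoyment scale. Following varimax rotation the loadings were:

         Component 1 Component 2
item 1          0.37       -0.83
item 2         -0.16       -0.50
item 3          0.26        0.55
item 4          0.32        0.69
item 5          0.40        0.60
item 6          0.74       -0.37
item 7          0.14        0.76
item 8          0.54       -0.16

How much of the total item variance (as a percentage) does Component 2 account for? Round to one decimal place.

SS loadings for Component 2 = (-0.83)² + (-0.50)² + 0.55² + 0.69² + 0.60² + (-0.37)² + 0.76² + (-0.16)² = 2.8176
With 8 standardized items, total variance = 8. Proportion = 2.8176/8 = 0.3522 → 35.22%.

35.2%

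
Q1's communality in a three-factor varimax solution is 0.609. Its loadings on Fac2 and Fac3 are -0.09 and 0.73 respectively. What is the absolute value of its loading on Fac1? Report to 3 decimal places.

0.261

Under orthogonal rotation h² = Σλ², so λ_Fac1² = h² − (0.5410) = 0.609 − 0.5410 = 0.0680.
|λ| = √0.0680 = 0.2608.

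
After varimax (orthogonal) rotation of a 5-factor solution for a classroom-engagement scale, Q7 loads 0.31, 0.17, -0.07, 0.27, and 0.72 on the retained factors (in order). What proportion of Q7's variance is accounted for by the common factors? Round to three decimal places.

0.721

h² = 0.31² + 0.17² + (-0.07)² + 0.27² + 0.72² = 0.0961 + 0.0289 + 0.0049 + 0.0729 + 0.5184 = 0.7212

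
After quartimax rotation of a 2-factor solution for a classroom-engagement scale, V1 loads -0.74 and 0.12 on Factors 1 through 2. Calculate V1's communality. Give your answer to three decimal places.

h² = (-0.74)² + 0.12² = 0.5476 + 0.0144 = 0.5620

0.562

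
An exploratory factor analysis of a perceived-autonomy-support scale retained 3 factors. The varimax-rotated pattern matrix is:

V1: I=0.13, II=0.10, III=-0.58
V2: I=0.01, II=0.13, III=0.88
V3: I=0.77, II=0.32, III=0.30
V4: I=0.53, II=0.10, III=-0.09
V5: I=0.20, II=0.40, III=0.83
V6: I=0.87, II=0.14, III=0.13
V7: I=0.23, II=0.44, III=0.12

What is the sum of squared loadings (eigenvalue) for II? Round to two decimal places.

SS loadings for II = 0.10² + 0.13² + 0.32² + 0.10² + 0.40² + 0.14² + 0.44² = 0.0100 + 0.0169 + 0.1024 + 0.0100 + 0.1600 + 0.0196 + 0.1936 = 0.5125

0.51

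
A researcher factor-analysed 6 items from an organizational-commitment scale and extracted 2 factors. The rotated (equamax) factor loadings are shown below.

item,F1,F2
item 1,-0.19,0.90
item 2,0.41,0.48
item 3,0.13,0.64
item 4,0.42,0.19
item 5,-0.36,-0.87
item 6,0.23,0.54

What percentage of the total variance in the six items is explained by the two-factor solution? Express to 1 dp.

SS loadings by factor: 0.5800, 2.5346; total = 3.1146.
Total variance with 6 standardized items is 6, so the solution explains 3.1146/6 = 0.5191 = 51.91%.

51.9%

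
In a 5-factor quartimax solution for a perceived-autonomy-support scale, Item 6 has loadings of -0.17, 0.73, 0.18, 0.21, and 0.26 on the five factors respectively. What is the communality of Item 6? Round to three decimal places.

0.706

h² = (-0.17)² + 0.73² + 0.18² + 0.21² + 0.26² = 0.0289 + 0.5329 + 0.0324 + 0.0441 + 0.0676 = 0.7059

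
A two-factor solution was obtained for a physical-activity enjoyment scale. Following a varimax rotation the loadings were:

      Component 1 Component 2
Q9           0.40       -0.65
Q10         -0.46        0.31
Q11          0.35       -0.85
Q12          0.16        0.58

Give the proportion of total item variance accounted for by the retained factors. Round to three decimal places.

0.524

Communalities: 0.5825, 0.3077, 0.8450, 0.3620; Σh² = 2.0972.
Total variance with 4 standardized items is 4, so the solution explains 2.0972/4 = 0.5243.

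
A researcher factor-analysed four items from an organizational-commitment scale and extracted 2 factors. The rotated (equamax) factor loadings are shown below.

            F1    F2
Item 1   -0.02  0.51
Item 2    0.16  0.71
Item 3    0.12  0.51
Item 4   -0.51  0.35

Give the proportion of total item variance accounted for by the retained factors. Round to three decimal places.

0.362

SS loadings by factor: 0.3005, 1.1468; total = 1.4473.
Total variance with 4 standardized items is 4, so the solution explains 1.4473/4 = 0.3618.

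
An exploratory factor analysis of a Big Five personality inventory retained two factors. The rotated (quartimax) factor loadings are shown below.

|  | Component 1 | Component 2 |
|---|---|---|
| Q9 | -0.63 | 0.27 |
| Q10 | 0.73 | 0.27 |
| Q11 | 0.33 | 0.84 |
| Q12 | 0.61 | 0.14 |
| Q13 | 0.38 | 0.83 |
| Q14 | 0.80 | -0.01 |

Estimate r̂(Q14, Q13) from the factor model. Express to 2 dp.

r̂ = Σ λ_i·λ_j across factors = (0.80)(0.38) + (-0.01)(0.83)
  = +0.3040 -0.0083 = 0.2957

0.30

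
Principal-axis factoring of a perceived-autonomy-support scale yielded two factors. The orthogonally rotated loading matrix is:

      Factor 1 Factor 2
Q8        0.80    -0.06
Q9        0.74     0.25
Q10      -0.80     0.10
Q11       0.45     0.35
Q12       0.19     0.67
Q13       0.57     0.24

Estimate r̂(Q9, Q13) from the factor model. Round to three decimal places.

0.482

r̂ = Σ λ_i·λ_j across factors = (0.74)(0.57) + (0.25)(0.24)
  = +0.4218 +0.0600 = 0.4818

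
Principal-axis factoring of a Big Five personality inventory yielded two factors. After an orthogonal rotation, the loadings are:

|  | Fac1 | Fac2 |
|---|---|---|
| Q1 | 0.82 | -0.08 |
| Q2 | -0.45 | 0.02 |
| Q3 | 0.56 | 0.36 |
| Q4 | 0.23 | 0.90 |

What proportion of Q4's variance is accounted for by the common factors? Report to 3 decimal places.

0.863

h² = 0.23² + 0.90² = 0.0529 + 0.8100 = 0.8629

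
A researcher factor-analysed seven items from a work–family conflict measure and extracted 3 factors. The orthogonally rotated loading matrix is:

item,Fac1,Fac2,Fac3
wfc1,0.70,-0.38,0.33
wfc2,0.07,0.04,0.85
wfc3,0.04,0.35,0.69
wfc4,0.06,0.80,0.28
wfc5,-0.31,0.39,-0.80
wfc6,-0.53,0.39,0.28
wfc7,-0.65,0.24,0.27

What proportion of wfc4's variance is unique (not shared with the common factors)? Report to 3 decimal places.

0.278

h² = 0.06² + 0.80² + 0.28² = 0.0036 + 0.6400 + 0.0784 = 0.7220
Uniqueness u² = 1 − h² = 1 − 0.7220 = 0.2780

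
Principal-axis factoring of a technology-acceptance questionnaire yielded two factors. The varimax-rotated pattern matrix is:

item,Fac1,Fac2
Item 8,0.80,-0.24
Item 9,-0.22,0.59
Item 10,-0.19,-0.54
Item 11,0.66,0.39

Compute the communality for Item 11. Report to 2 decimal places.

0.59

h² = 0.66² + 0.39² = 0.4356 + 0.1521 = 0.5877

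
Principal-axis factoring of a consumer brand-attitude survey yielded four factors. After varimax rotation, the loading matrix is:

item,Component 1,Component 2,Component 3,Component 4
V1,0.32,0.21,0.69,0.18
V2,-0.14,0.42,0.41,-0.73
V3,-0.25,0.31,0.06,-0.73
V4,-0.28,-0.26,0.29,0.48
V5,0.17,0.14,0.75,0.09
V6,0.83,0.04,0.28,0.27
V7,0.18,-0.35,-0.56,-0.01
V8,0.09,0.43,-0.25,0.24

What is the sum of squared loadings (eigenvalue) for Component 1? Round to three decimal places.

1.021

SS loadings for Component 1 = 0.32² + (-0.14)² + (-0.25)² + (-0.28)² + 0.17² + 0.83² + 0.18² + 0.09² = 0.1024 + 0.0196 + 0.0625 + 0.0784 + 0.0289 + 0.6889 + 0.0324 + 0.0081 = 1.0212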